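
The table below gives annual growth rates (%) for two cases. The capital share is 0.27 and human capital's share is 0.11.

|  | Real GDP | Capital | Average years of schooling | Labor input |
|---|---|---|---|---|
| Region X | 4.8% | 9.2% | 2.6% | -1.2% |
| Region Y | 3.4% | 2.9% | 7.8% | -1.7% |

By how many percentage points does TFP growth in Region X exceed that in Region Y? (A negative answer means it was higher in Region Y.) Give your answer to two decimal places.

Labor's share = 1 − 0.27 − 0.11 = 0.62.
Region X: TFP = 4.8 − 2.484 − 0.286 + 0.744 = 2.774%.
Region Y: TFP = 3.4 − 0.783 − 0.858 + 1.054 = 2.813%.
Difference = 2.774 − (2.813) = -0.039 pp.

-0.04 percentage points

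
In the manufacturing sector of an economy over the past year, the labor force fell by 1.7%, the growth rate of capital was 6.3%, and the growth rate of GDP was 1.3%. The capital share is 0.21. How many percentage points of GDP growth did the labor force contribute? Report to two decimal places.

Labor's share = 1 − 0.21 = 0.79.
Contribution = share × growth = 0.79 × (-1.7) = -1.343 pp.

-1.34 pp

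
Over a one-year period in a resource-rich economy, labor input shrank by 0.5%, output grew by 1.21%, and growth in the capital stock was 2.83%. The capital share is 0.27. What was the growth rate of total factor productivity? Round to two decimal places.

Total factor productivity grew 0.81%.

Labor's share = 1 − 0.27 = 0.73.
The capital stock: 0.27 × 2.83 = 0.7641 pp.
Labor input: 0.73 × (-0.5) = -0.365 pp.
TFP growth = 1.21 − 0.3991 = 0.8109%.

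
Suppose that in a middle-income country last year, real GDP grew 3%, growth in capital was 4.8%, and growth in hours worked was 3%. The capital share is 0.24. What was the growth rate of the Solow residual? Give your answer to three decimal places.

-0.432%

Labor's share = 1 − 0.24 = 0.76.
Capital: 0.24 × 4.8 = 1.152 pp.
Hours worked: 0.76 × 3 = 2.28 pp.
TFP growth = 3 − 3.432 = -0.432%.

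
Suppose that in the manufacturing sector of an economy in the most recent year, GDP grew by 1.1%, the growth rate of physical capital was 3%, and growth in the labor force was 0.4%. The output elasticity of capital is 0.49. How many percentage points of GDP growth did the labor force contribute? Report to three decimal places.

0.204 percentage points

Labor's share = 1 − 0.49 = 0.51.
Contribution = share × growth = 0.51 × 0.4 = 0.204 pp.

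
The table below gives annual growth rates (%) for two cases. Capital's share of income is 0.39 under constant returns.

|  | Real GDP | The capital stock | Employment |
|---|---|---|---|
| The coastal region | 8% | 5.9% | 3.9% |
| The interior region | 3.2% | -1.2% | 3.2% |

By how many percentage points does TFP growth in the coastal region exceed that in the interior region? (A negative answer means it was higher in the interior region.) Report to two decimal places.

1.60 percentage points

Labor's share = 1 − 0.39 = 0.61.
The coastal region: TFP = 8 − 2.301 − 2.379 = 3.32%.
The interior region: TFP = 3.2 + 0.468 − 1.952 = 1.716%.
Difference = 3.32 − (1.716) = 1.604 pp.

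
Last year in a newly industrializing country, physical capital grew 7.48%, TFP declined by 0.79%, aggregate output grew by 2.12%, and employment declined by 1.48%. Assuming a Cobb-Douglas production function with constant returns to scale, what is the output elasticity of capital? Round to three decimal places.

gY = gA + α·gK + (1−α)·gL, so gY − gA − gL = α(gK − gL).
2.12 + 0.79 + 1.48 = α × (7.48 − (-1.48)).
4.39 = 8.96 α, so α = 0.48996.

α = 0.490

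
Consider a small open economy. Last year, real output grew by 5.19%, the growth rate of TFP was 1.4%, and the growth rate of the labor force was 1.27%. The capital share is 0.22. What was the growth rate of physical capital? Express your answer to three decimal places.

Physical capital growth was 12.725%.

Labor's share = 1 − 0.22 = 0.78.
gY = gA + 0.78×1.27 + 0.22×g.
0.22×g = 5.19 − 1.4 − 0.9906 = 2.7994.
g = 2.7994 / 0.22 = 12.72455%.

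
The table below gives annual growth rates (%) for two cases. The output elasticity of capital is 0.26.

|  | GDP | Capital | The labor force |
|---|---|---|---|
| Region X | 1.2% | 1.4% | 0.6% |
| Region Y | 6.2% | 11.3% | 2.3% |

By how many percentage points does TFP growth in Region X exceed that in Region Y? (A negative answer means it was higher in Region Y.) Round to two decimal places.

-1.17 percentage points

Labor's share = 1 − 0.26 = 0.74.
Region X: TFP = 1.2 − 0.364 − 0.444 = 0.392%.
Region Y: TFP = 6.2 − 2.938 − 1.702 = 1.56%.
Difference = 0.392 − (1.56) = -1.168 pp.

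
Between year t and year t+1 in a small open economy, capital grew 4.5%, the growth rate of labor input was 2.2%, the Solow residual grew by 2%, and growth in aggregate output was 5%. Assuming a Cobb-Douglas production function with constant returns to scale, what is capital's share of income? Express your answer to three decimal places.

gY = gA + α·gK + (1−α)·gL, so gY − gA − gL = α(gK − gL).
5 − 2 − 2.2 = α × (4.5 − 2.2).
0.8 = 2.3 α, so α = 0.34783.

Capital's share of income is 0.348.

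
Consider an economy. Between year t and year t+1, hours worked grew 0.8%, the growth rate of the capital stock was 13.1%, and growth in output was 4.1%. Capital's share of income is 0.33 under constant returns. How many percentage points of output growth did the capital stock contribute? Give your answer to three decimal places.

Contribution = share × growth = 0.33 × 13.1 = 4.323 pp.

4.323 pp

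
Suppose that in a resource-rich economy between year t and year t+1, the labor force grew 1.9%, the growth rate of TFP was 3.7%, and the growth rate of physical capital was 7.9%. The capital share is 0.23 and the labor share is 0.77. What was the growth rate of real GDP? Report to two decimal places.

Labor's share = 1 − 0.23 = 0.77.
Physical capital: 0.23 × 7.9 = 1.817 pp.
The labor force: 0.77 × 1.9 = 1.463 pp.
Output growth = 3.7 + 3.28 = 6.98%.

6.98%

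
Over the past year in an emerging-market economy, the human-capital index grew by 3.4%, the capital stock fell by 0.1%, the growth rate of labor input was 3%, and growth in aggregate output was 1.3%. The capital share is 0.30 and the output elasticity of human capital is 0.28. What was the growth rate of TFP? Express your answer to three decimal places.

-0.882%

Labor's share = 1 − 0.3 − 0.28 = 0.42.
The capital stock: 0.3 × (-0.1) = -0.03 pp.
The human-capital index: 0.28 × 3.4 = 0.952 pp.
Labor input: 0.42 × 3 = 1.26 pp.
TFP growth = 1.3 − 2.182 = -0.882%.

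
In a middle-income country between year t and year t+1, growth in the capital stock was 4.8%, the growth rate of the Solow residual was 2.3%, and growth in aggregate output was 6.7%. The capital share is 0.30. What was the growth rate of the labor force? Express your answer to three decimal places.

Labor's share = 1 − 0.3 = 0.7.
gY = gA + 0.3×4.8 + 0.7×g.
0.7×g = 6.7 − 2.3 − 1.44 = 2.96.
g = 2.96 / 0.7 = 4.22857%.

4.229%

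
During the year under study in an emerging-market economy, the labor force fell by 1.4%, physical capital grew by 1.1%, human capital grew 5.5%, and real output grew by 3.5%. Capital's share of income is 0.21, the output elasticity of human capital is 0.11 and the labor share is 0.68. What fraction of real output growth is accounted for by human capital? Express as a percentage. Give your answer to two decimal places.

Human capital contributed 0.11 × 5.5 = 0.605 pp.
Share of growth = 0.605 / 3.5 × 100 = 17.2857%.

Human capital accounted for 17.29% of growth.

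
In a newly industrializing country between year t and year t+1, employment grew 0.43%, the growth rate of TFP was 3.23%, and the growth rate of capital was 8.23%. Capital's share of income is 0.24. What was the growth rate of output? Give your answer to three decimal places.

Labor's share = 1 − 0.24 = 0.76.
Capital: 0.24 × 8.23 = 1.9752 pp.
Employment: 0.76 × 0.43 = 0.3268 pp.
Output growth = 3.23 + 2.302 = 5.532%.

5.532%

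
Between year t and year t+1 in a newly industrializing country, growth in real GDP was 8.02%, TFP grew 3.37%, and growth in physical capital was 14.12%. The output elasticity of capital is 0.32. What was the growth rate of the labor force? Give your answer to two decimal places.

The labor force grew 0.19%.

Labor's share = 1 − 0.32 = 0.68.
gY = gA + 0.32×14.12 + 0.68×g.
0.68×g = 8.02 − 3.37 − 4.5184 = 0.1316.
g = 0.1316 / 0.68 = 0.1935%.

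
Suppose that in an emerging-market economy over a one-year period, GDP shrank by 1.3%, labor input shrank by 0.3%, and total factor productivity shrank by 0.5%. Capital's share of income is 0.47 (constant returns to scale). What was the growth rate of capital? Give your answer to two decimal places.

-1.36%

Labor's share = 1 − 0.47 = 0.53.
gY = gA + 0.53×(-0.3) + 0.47×g.
0.47×g = -1.3 + 0.5 + 0.159 = -0.641.
g = -0.641 / 0.47 = -1.3638%.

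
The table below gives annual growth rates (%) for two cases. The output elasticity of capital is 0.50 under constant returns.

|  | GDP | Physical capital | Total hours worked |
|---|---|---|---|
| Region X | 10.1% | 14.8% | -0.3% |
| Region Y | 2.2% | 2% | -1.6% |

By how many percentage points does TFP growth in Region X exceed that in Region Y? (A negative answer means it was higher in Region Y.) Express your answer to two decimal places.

0.85 percentage points

Labor's share = 1 − 0.5 = 0.5.
Region X: TFP = 10.1 − 7.4 + 0.15 = 2.85%.
Region Y: TFP = 2.2 − 1 + 0.8 = 2%.
Difference = 2.85 − (2) = 0.85 pp.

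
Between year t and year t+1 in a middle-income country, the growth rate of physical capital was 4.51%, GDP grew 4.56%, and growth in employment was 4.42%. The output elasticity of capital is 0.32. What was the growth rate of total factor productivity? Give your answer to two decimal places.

0.11%

Labor's share = 1 − 0.32 = 0.68.
Physical capital: 0.32 × 4.51 = 1.4432 pp.
Employment: 0.68 × 4.42 = 3.0056 pp.
TFP growth = 4.56 − 4.4488 = 0.1112%.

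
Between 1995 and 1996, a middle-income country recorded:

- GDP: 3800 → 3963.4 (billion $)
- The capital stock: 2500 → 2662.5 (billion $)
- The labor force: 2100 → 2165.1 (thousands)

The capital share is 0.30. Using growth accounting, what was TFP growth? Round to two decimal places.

TFP growth was 0.18%.

GDP growth = (3963.4 − 3800) / 3800 = 4.3%.
The capital stock growth = (2662.5 − 2500) / 2500 = 6.5%.
The labor force growth = (2165.1 − 2100) / 2100 = 3.1%.
Labor's share = 1 − 0.3 = 0.7.
The capital stock: 0.3 × 6.5 = 1.95 pp.
The labor force: 0.7 × 3.1 = 2.17 pp.
TFP growth = 4.3 − 4.12 = 0.18%.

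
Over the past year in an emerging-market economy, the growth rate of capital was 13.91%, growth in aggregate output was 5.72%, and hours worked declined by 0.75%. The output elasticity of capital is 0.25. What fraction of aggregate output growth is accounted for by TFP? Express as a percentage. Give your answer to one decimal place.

49.0%

Labor's share = 1 − 0.25 = 0.75.
Capital: 0.25 × 13.91 = 3.4775 pp.
Hours worked: 0.75 × (-0.75) = -0.5625 pp.
TFP growth = 5.72 − 2.915 = 2.805%.
TFP share of growth = 2.805 / 5.72 × 100 = 49.038%.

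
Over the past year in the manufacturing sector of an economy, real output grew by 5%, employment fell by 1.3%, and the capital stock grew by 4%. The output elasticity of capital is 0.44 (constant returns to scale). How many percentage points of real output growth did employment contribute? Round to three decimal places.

Labor's share = 1 − 0.44 = 0.56.
Contribution = share × growth = 0.56 × (-1.3) = -0.728 pp.

-0.728 pp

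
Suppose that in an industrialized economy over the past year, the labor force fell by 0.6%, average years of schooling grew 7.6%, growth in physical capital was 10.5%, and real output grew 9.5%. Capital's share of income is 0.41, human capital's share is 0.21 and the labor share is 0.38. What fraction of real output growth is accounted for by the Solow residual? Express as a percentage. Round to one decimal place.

Labor's share = 1 − 0.41 − 0.21 = 0.38.
Physical capital: 0.41 × 10.5 = 4.305 pp.
Average years of schooling: 0.21 × 7.6 = 1.596 pp.
The labor force: 0.38 × (-0.6) = -0.228 pp.
TFP growth = 9.5 − 5.673 = 3.827%.
TFP share of growth = 3.827 / 9.5 × 100 = 40.284%.

40.3%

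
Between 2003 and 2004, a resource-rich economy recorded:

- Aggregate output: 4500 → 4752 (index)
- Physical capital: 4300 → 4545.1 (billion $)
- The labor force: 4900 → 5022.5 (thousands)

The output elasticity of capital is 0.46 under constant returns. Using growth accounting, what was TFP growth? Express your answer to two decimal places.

1.63%

Aggregate output growth = (4752 − 4500) / 4500 = 5.6%.
Physical capital growth = (4545.1 − 4300) / 4300 = 5.7%.
The labor force growth = (5022.5 − 4900) / 4900 = 2.5%.
Labor's share = 1 − 0.46 = 0.54.
Physical capital: 0.46 × 5.7 = 2.622 pp.
The labor force: 0.54 × 2.5 = 1.35 pp.
TFP growth = 5.6 − 3.972 = 1.628%.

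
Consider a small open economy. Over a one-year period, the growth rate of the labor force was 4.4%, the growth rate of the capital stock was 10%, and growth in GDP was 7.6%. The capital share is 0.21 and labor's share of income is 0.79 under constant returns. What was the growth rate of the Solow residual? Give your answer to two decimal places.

The Solow residual grew 2.02%.

Labor's share = 1 − 0.21 = 0.79.
The capital stock: 0.21 × 10 = 2.1 pp.
The labor force: 0.79 × 4.4 = 3.476 pp.
TFP growth = 7.6 − 5.576 = 2.024%.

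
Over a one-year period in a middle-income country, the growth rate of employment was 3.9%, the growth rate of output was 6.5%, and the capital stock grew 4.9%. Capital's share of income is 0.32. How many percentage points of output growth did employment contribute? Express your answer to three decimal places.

2.652

Labor's share = 1 − 0.32 = 0.68.
Contribution = share × growth = 0.68 × 3.9 = 2.652 pp.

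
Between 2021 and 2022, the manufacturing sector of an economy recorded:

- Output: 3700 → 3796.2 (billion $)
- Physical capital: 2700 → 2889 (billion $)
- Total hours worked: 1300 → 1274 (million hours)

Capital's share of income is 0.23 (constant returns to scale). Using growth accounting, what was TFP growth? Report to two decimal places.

Output growth = (3796.2 − 3700) / 3700 = 2.6%.
Physical capital growth = (2889 − 2700) / 2700 = 7%.
Total hours worked growth = (1274 − 1300) / 1300 = -2%.
Labor's share = 1 − 0.23 = 0.77.
Physical capital: 0.23 × 7 = 1.61 pp.
Total hours worked: 0.77 × (-2) = -1.54 pp.
TFP growth = 2.6 − 0.07 = 2.53%.

2.53%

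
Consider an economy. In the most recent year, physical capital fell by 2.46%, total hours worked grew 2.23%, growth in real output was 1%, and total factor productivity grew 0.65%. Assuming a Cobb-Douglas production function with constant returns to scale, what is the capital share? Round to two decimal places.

0.40

gY = gA + α·gK + (1−α)·gL, so gY − gA − gL = α(gK − gL).
1 − 0.65 − 2.23 = α × (-2.46 − 2.23).
-1.88 = -4.69 α, so α = 0.4009.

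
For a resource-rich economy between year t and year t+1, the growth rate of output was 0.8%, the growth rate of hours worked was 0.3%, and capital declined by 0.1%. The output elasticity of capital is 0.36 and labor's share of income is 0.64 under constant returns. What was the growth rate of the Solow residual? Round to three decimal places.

Labor's share = 1 − 0.36 = 0.64.
Capital: 0.36 × (-0.1) = -0.036 pp.
Hours worked: 0.64 × 0.3 = 0.192 pp.
TFP growth = 0.8 − 0.156 = 0.644%.

The Solow residual growth was 0.644%.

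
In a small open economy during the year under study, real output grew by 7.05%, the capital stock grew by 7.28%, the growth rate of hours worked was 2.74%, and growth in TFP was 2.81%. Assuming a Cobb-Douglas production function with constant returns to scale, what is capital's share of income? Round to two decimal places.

gY = gA + α·gK + (1−α)·gL, so gY − gA − gL = α(gK − gL).
7.05 − 2.81 − 2.74 = α × (7.28 − 2.74).
1.5 = 4.54 α, so α = 0.3304.

Capital's share of income is 0.33.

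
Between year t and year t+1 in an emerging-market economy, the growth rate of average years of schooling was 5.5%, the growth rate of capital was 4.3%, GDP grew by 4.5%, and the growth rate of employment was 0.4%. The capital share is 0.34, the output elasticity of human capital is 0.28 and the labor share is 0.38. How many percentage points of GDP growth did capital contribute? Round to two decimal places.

1.46 percentage points

Contribution = share × growth = 0.34 × 4.3 = 1.462 pp.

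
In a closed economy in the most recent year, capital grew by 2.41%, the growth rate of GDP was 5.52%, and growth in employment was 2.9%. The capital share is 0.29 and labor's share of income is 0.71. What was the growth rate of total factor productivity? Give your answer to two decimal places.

Labor's share = 1 − 0.29 = 0.71.
Capital: 0.29 × 2.41 = 0.6989 pp.
Employment: 0.71 × 2.9 = 2.059 pp.
TFP growth = 5.52 − 2.7579 = 2.7621%.

2.76%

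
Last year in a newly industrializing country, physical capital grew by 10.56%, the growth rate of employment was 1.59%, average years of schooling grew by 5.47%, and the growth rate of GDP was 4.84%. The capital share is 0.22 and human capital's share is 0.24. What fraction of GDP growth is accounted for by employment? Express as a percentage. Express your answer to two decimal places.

Employment accounted for 17.74% of growth.

Labor's share = 1 − 0.22 − 0.24 = 0.54.
Employment contributed 0.54 × 1.59 = 0.8586 pp.
Share of growth = 0.8586 / 4.84 × 100 = 17.7397%.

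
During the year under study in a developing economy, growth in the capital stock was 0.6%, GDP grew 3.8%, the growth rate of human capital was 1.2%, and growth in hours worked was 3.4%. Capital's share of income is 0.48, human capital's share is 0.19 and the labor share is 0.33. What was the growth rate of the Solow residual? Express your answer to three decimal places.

2.162%

Labor's share = 1 − 0.48 − 0.19 = 0.33.
The capital stock: 0.48 × 0.6 = 0.288 pp.
Human capital: 0.19 × 1.2 = 0.228 pp.
Hours worked: 0.33 × 3.4 = 1.122 pp.
TFP growth = 3.8 − 1.638 = 2.162%.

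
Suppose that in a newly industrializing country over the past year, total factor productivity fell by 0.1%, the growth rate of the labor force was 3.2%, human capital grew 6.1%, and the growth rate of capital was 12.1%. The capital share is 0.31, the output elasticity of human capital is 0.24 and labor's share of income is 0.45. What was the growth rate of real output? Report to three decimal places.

Labor's share = 1 − 0.31 − 0.24 = 0.45.
Capital: 0.31 × 12.1 = 3.751 pp.
Human capital: 0.24 × 6.1 = 1.464 pp.
The labor force: 0.45 × 3.2 = 1.44 pp.
Output growth = -0.1 + 6.655 = 6.555%.

Real output growth was 6.555%.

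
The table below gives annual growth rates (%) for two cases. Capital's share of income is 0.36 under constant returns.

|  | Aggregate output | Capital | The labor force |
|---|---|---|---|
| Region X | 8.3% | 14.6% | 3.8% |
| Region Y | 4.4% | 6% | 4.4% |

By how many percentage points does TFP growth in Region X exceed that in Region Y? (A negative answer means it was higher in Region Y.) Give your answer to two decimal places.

Labor's share = 1 − 0.36 = 0.64.
Region X: TFP = 8.3 − 5.256 − 2.432 = 0.612%.
Region Y: TFP = 4.4 − 2.16 − 2.816 = -0.576%.
Difference = 0.612 − (-0.576) = 1.188 pp.

1.19 percentage points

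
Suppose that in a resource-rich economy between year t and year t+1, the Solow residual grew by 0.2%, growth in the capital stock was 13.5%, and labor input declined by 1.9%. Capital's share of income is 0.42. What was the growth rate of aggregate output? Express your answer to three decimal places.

4.768%

Labor's share = 1 − 0.42 = 0.58.
The capital stock: 0.42 × 13.5 = 5.67 pp.
Labor input: 0.58 × (-1.9) = -1.102 pp.
Output growth = 0.2 + 4.568 = 4.768%.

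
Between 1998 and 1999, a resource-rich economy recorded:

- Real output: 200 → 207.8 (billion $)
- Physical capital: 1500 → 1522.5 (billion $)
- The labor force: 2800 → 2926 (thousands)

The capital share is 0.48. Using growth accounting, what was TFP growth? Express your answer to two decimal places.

0.84%

Real output growth = (207.8 − 200) / 200 = 3.9%.
Physical capital growth = (1522.5 − 1500) / 1500 = 1.5%.
The labor force growth = (2926 − 2800) / 2800 = 4.5%.
Labor's share = 1 − 0.48 = 0.52.
Physical capital: 0.48 × 1.5 = 0.72 pp.
The labor force: 0.52 × 4.5 = 2.34 pp.
TFP growth = 3.9 − 3.06 = 0.84%.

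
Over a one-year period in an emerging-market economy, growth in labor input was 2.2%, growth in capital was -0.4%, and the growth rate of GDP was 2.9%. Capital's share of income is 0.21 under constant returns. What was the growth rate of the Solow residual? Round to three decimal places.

Labor's share = 1 − 0.21 = 0.79.
Capital: 0.21 × (-0.4) = -0.084 pp.
Labor input: 0.79 × 2.2 = 1.738 pp.
TFP growth = 2.9 − 1.654 = 1.246%.

The Solow residual growth was 1.246%.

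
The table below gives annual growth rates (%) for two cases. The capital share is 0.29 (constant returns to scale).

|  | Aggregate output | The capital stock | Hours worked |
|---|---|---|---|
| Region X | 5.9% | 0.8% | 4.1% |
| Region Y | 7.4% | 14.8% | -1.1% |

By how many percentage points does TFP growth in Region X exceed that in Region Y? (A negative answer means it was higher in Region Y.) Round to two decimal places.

-1.13 percentage points

Labor's share = 1 − 0.29 = 0.71.
Region X: TFP = 5.9 − 0.232 − 2.911 = 2.757%.
Region Y: TFP = 7.4 − 4.292 + 0.781 = 3.889%.
Difference = 2.757 − (3.889) = -1.132 pp.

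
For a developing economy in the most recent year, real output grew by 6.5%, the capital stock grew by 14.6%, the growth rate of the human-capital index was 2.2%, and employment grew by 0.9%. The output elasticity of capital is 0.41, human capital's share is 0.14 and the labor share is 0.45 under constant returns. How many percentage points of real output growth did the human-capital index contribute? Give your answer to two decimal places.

0.31 percentage points

Contribution = share × growth = 0.14 × 2.2 = 0.308 pp.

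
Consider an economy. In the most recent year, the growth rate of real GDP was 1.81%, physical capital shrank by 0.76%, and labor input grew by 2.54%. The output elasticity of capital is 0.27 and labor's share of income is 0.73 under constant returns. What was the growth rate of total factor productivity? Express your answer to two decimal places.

0.16%

Labor's share = 1 − 0.27 = 0.73.
Physical capital: 0.27 × (-0.76) = -0.2052 pp.
Labor input: 0.73 × 2.54 = 1.8542 pp.
TFP growth = 1.81 − 1.649 = 0.161%.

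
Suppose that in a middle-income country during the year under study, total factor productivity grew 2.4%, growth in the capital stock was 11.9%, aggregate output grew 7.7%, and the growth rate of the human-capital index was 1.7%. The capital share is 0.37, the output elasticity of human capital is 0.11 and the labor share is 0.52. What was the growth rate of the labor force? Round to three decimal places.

The labor force grew 1.365%.

Labor's share = 1 − 0.37 − 0.11 = 0.52.
gY = gA + 0.37×11.9 + 0.11×1.7 + 0.52×g.
0.52×g = 7.7 − 2.4 − 4.59 = 0.71.
g = 0.71 / 0.52 = 1.36538%.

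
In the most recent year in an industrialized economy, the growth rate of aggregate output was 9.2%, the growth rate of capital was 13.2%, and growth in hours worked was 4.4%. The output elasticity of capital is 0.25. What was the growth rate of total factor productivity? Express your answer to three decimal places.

Total factor productivity growth was 2.600%.

Labor's share = 1 − 0.25 = 0.75.
Capital: 0.25 × 13.2 = 3.3 pp.
Hours worked: 0.75 × 4.4 = 3.3 pp.
TFP growth = 9.2 − 6.6 = 2.6%.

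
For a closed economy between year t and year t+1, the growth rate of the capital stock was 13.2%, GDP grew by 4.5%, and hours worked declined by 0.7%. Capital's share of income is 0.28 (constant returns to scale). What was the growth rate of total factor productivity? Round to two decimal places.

Labor's share = 1 − 0.28 = 0.72.
The capital stock: 0.28 × 13.2 = 3.696 pp.
Hours worked: 0.72 × (-0.7) = -0.504 pp.
TFP growth = 4.5 − 3.192 = 1.308%.

1.31%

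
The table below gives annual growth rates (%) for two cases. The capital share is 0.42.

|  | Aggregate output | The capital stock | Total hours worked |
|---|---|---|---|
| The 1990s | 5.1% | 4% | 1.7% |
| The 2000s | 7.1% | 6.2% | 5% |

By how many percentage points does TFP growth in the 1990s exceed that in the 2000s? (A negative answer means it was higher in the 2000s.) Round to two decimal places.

Labor's share = 1 − 0.42 = 0.58.
The 1990s: TFP = 5.1 − 1.68 − 0.986 = 2.434%.
The 2000s: TFP = 7.1 − 2.604 − 2.9 = 1.596%.
Difference = 2.434 − (1.596) = 0.838 pp.

0.84 percentage points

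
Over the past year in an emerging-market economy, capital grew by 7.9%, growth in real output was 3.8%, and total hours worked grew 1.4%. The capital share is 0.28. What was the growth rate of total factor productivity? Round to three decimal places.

Total factor productivity growth was 0.580%.

Labor's share = 1 − 0.28 = 0.72.
Capital: 0.28 × 7.9 = 2.212 pp.
Total hours worked: 0.72 × 1.4 = 1.008 pp.
TFP growth = 3.8 − 3.22 = 0.58%.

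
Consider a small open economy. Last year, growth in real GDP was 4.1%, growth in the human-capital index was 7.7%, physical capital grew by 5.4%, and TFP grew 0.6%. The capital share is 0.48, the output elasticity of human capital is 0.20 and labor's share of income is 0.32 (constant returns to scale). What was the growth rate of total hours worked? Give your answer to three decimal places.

Labor's share = 1 − 0.48 − 0.2 = 0.32.
gY = gA + 0.48×5.4 + 0.2×7.7 + 0.32×g.
0.32×g = 4.1 − 0.6 − 4.132 = -0.632.
g = -0.632 / 0.32 = -1.975%.

-1.975%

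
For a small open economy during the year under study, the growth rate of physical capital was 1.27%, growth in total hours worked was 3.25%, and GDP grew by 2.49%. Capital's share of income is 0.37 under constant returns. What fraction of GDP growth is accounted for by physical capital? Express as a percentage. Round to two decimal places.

Physical capital contributed 0.37 × 1.27 = 0.4699 pp.
Share of growth = 0.4699 / 2.49 × 100 = 18.8715%.

Physical capital accounted for 18.87% of growth.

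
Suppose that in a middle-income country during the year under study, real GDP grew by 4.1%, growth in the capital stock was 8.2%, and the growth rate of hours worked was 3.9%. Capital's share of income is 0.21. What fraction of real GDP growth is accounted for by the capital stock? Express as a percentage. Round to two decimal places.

The capital stock contributed 0.21 × 8.2 = 1.722 pp.
Share of growth = 1.722 / 4.1 × 100 = 42%.

42.00%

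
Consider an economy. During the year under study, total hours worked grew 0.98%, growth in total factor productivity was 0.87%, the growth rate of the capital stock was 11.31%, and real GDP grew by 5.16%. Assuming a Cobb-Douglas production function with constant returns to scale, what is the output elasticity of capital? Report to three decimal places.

gY = gA + α·gK + (1−α)·gL, so gY − gA − gL = α(gK − gL).
5.16 − 0.87 − 0.98 = α × (11.31 − 0.98).
3.31 = 10.33 α, so α = 0.32043.

0.320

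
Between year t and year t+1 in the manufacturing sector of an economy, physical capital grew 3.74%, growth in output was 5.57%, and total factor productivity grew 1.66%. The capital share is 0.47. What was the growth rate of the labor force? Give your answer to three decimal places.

4.061%

Labor's share = 1 − 0.47 = 0.53.
gY = gA + 0.47×3.74 + 0.53×g.
0.53×g = 5.57 − 1.66 − 1.7578 = 2.1522.
g = 2.1522 / 0.53 = 4.06075%.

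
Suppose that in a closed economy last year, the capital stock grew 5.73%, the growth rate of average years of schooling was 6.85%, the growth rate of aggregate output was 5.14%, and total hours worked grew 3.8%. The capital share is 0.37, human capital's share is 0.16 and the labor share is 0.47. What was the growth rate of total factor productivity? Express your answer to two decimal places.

0.14%

Labor's share = 1 − 0.37 − 0.16 = 0.47.
The capital stock: 0.37 × 5.73 = 2.1201 pp.
Average years of schooling: 0.16 × 6.85 = 1.096 pp.
Total hours worked: 0.47 × 3.8 = 1.786 pp.
TFP growth = 5.14 − 5.0021 = 0.1379%.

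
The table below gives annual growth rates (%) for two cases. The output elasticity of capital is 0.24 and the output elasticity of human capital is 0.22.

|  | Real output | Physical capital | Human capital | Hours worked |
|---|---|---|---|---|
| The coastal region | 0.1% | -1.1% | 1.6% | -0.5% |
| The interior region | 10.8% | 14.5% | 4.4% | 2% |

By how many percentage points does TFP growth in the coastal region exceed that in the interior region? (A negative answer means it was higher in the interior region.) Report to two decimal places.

-4.99 percentage points

Labor's share = 1 − 0.24 − 0.22 = 0.54.
The coastal region: TFP = 0.1 + 0.264 − 0.352 + 0.27 = 0.282%.
The interior region: TFP = 10.8 − 3.48 − 0.968 − 1.08 = 5.272%.
Difference = 0.282 − (5.272) = -4.99 pp.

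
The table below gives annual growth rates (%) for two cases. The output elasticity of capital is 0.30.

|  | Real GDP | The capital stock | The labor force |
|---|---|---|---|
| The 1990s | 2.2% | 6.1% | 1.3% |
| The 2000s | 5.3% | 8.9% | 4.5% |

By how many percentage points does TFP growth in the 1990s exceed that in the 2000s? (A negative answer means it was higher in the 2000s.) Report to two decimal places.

Labor's share = 1 − 0.3 = 0.7.
The 1990s: TFP = 2.2 − 1.83 − 0.91 = -0.54%.
The 2000s: TFP = 5.3 − 2.67 − 3.15 = -0.52%.
Difference = -0.54 − (-0.52) = -0.02 pp.

-0.02 percentage points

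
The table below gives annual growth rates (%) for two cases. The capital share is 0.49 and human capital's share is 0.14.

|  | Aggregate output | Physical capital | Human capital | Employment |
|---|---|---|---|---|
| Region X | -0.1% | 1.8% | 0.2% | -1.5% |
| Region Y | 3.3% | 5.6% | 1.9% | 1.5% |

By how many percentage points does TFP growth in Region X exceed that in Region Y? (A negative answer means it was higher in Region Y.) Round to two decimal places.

-0.19 percentage points

Labor's share = 1 − 0.49 − 0.14 = 0.37.
Region X: TFP = -0.1 − 0.882 − 0.028 + 0.555 = -0.455%.
Region Y: TFP = 3.3 − 2.744 − 0.266 − 0.555 = -0.265%.
Difference = -0.455 − (-0.265) = -0.19 pp.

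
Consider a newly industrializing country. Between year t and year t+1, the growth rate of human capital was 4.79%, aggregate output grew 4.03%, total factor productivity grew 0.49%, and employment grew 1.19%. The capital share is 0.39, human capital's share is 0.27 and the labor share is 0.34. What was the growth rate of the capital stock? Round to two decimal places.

4.72%

Labor's share = 1 − 0.39 − 0.27 = 0.34.
gY = gA + 0.27×4.79 + 0.34×1.19 + 0.39×g.
0.39×g = 4.03 − 0.49 − 1.6979 = 1.8421.
g = 1.8421 / 0.39 = 4.7233%.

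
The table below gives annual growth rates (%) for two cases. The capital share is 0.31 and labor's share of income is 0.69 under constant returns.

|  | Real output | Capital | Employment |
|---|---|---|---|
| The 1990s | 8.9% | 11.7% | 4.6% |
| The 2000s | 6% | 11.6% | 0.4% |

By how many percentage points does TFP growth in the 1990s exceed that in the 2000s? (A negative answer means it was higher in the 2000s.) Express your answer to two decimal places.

-0.03 percentage points

Labor's share = 1 − 0.31 = 0.69.
The 1990s: TFP = 8.9 − 3.627 − 3.174 = 2.099%.
The 2000s: TFP = 6 − 3.596 − 0.276 = 2.128%.
Difference = 2.099 − (2.128) = -0.029 pp.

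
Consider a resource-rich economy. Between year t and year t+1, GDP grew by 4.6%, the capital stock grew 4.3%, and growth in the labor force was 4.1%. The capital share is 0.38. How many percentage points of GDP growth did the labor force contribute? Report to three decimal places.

Labor's share = 1 − 0.38 = 0.62.
Contribution = share × growth = 0.62 × 4.1 = 2.542 pp.

2.542 percentage points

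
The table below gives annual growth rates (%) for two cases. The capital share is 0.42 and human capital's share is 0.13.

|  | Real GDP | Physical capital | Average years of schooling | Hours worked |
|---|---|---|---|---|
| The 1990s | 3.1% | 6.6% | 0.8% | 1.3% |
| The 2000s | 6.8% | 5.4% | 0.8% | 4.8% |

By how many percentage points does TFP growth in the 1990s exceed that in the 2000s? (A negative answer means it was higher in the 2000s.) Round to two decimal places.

-2.63 percentage points

Labor's share = 1 − 0.42 − 0.13 = 0.45.
The 1990s: TFP = 3.1 − 2.772 − 0.104 − 0.585 = -0.361%.
The 2000s: TFP = 6.8 − 2.268 − 0.104 − 2.16 = 2.268%.
Difference = -0.361 − (2.268) = -2.629 pp.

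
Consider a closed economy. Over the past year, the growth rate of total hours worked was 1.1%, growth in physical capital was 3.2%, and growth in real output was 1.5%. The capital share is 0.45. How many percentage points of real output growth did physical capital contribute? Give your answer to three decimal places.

1.440 pp

Contribution = share × growth = 0.45 × 3.2 = 1.44 pp.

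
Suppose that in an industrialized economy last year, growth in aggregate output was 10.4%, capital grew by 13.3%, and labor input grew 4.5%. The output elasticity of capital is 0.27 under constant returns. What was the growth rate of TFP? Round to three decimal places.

Labor's share = 1 − 0.27 = 0.73.
Capital: 0.27 × 13.3 = 3.591 pp.
Labor input: 0.73 × 4.5 = 3.285 pp.
TFP growth = 10.4 − 6.876 = 3.524%.

3.524%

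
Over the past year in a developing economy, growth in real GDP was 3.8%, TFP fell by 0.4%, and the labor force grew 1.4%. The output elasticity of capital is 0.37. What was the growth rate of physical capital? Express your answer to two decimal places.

Physical capital growth was 8.97%.

Labor's share = 1 − 0.37 = 0.63.
gY = gA + 0.63×1.4 + 0.37×g.
0.37×g = 3.8 + 0.4 − 0.882 = 3.318.
g = 3.318 / 0.37 = 8.9676%.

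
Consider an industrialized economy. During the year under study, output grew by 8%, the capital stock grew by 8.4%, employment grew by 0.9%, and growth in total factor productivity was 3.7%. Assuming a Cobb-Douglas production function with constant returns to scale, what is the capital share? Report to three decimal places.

α = 0.453

gY = gA + α·gK + (1−α)·gL, so gY − gA − gL = α(gK − gL).
8 − 3.7 − 0.9 = α × (8.4 − 0.9).
3.4 = 7.5 α, so α = 0.45333.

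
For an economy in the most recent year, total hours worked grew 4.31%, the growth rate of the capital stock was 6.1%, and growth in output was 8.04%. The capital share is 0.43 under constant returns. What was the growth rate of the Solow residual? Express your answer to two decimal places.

Labor's share = 1 − 0.43 = 0.57.
The capital stock: 0.43 × 6.1 = 2.623 pp.
Total hours worked: 0.57 × 4.31 = 2.4567 pp.
TFP growth = 8.04 − 5.0797 = 2.9603%.

2.96%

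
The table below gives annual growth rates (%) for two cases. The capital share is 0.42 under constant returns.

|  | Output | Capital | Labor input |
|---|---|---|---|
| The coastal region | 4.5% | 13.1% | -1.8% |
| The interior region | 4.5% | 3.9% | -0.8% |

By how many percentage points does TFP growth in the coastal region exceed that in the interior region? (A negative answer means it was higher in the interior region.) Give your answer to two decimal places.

Labor's share = 1 − 0.42 = 0.58.
The coastal region: TFP = 4.5 − 5.502 + 1.044 = 0.042%.
The interior region: TFP = 4.5 − 1.638 + 0.464 = 3.326%.
Difference = 0.042 − (3.326) = -3.284 pp.

-3.28 percentage points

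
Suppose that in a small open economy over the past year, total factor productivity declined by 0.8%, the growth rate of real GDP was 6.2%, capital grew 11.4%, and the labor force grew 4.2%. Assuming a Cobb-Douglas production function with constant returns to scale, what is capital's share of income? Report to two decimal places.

Capital's share of income is 0.39.

gY = gA + α·gK + (1−α)·gL, so gY − gA − gL = α(gK − gL).
6.2 + 0.8 − 4.2 = α × (11.4 − 4.2).
2.8 = 7.2 α, so α = 0.3889.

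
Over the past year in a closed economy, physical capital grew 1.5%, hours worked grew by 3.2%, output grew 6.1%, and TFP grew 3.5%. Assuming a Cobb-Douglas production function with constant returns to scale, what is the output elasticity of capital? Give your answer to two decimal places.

The output elasticity of capital is 0.35.

gY = gA + α·gK + (1−α)·gL, so gY − gA − gL = α(gK − gL).
6.1 − 3.5 − 3.2 = α × (1.5 − 3.2).
-0.6 = -1.7 α, so α = 0.3529.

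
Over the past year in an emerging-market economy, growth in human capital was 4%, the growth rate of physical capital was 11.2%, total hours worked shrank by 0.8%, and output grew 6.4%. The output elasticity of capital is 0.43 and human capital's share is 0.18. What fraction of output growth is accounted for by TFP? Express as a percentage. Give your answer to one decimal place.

18.4%

Labor's share = 1 − 0.43 − 0.18 = 0.39.
Physical capital: 0.43 × 11.2 = 4.816 pp.
Human capital: 0.18 × 4 = 0.72 pp.
Total hours worked: 0.39 × (-0.8) = -0.312 pp.
TFP growth = 6.4 − 5.224 = 1.176%.
TFP share of growth = 1.176 / 6.4 × 100 = 18.375%.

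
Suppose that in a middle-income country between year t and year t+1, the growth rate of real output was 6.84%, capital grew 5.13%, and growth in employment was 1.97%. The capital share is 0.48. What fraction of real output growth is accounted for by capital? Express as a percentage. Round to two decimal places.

Capital contributed 0.48 × 5.13 = 2.4624 pp.
Share of growth = 2.4624 / 6.84 × 100 = 36%.

36.00%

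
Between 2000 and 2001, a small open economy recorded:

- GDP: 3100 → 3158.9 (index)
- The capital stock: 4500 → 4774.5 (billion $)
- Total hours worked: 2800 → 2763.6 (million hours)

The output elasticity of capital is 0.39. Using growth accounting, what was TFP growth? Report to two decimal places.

0.31%

GDP growth = (3158.9 − 3100) / 3100 = 1.9%.
The capital stock growth = (4774.5 − 4500) / 4500 = 6.1%.
Total hours worked growth = (2763.6 − 2800) / 2800 = -1.3%.
Labor's share = 1 − 0.39 = 0.61.
The capital stock: 0.39 × 6.1 = 2.379 pp.
Total hours worked: 0.61 × (-1.3) = -0.793 pp.
TFP growth = 1.9 − 1.586 = 0.314%.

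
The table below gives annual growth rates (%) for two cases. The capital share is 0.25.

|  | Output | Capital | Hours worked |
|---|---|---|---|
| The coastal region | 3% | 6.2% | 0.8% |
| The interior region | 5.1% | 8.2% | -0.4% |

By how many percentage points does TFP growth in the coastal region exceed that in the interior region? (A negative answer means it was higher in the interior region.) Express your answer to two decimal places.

-2.50 percentage points

Labor's share = 1 − 0.25 = 0.75.
The coastal region: TFP = 3 − 1.55 − 0.6 = 0.85%.
The interior region: TFP = 5.1 − 2.05 + 0.3 = 3.35%.
Difference = 0.85 − (3.35) = -2.5 pp.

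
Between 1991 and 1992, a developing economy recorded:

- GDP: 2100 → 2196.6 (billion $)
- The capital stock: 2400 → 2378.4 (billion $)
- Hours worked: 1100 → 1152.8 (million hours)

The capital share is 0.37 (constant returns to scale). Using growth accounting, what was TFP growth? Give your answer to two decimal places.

GDP growth = (2196.6 − 2100) / 2100 = 4.6%.
The capital stock growth = (2378.4 − 2400) / 2400 = -0.9%.
Hours worked growth = (1152.8 − 1100) / 1100 = 4.8%.
Labor's share = 1 − 0.37 = 0.63.
The capital stock: 0.37 × (-0.9) = -0.333 pp.
Hours worked: 0.63 × 4.8 = 3.024 pp.
TFP growth = 4.6 − 2.691 = 1.909%.

1.91%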